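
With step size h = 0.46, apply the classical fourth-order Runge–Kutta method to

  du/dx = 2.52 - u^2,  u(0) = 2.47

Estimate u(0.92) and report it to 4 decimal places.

RK4: k1 = f(x_n, u_n); k2 = f(x_n + h/2, u_n + (h/2)·k1); k3 = f(x_n + h/2, u_n + (h/2)·k2); k4 = f(x_n + h, u_n + h·k3); u_{n+1} = u_n + (h/6)·(k1 + 2k2 + 2k3 + k4).
x=0.000000, u=2.470000:
  k1 = f(0.000000, 2.470000) = -3.580900
  k2 = f(0.230000, 1.646393) = -0.190610
  k3 = f(0.230000, 2.426160) = -3.366251
  k4 = f(0.460000, 0.921525) = 1.670793
  u ← 2.470000 + (0.46/6)·(k1 + 2k2 + 2k3 + k4) = 1.778173
x=0.460000, u=1.778173:
  k1 = f(0.460000, 1.778173) = -0.641900
  k2 = f(0.690000, 1.630536) = -0.138648
  k3 = f(0.690000, 1.746284) = -0.529508
  k4 = f(0.920000, 1.534600) = 0.165004
  u ← 1.778173 + (0.46/6)·(k1 + 2k2 + 2k3 + k4) = 1.639161
u(0.92) ≈ 1.6392

1.6392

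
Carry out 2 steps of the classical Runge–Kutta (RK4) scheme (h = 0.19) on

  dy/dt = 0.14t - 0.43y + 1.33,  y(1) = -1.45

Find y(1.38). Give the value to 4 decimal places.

RK4: k1 = f(t_n, y_n); k2 = f(t_n + h/2, y_n + (h/2)·k1); k3 = f(t_n + h/2, y_n + (h/2)·k2); k4 = f(t_n + h, y_n + h·k3); y_{n+1} = y_n + (h/6)·(k1 + 2k2 + 2k3 + k4).
t=1.000000, y=-1.450000:
  k1 = f(1.000000, -1.450000) = 2.093500
  k2 = f(1.095000, -1.251117) = 2.021281
  k3 = f(1.095000, -1.257978) = 2.024231
  k4 = f(1.190000, -1.065396) = 1.954720
  y ← -1.450000 + (0.19/6)·(k1 + 2k2 + 2k3 + k4) = -1.065591
t=1.190000, y=-1.065591:
  k1 = f(1.190000, -1.065591) = 1.954804
  k2 = f(1.285000, -0.879884) = 1.888250
  k3 = f(1.285000, -0.886207) = 1.890969
  k4 = f(1.380000, -0.706307) = 1.826912
  y ← -1.065591 + (0.19/6)·(k1 + 2k2 + 2k3 + k4) = -0.706486
y(1.38) ≈ -0.7065

-0.7065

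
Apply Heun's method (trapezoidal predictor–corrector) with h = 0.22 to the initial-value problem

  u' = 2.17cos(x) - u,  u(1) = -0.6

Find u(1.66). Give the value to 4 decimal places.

Heun: k1 = f(x_n, u_n); k2 = f(x_n + h, u_n + h·k1); u_{n+1} = u_n + (h/2)·(k1 + k2).
x=1.000000, u=-0.600000:
  k1 = f(1.000000, -0.600000) = 1.772456
  k2 = f(1.220000, -0.210060) = 0.955771
  u ← -0.600000 + (0.22/2)·(1.772456 + 0.955771) = -0.299895
x=1.220000, u=-0.299895:
  k1 = f(1.220000, -0.299895) = 1.045606
  k2 = f(1.440000, -0.069862) = 0.352881
  u ← -0.299895 + (0.22/2)·(1.045606 + 0.352881) = -0.146061
x=1.440000, u=-0.146061:
  k1 = f(1.440000, -0.146061) = 0.429081
  k2 = f(1.660000, -0.051664) = -0.141652
  u ← -0.146061 + (0.22/2)·(0.429081 + (-0.141652)) = -0.114444
u(1.66) ≈ -0.1144

-0.1144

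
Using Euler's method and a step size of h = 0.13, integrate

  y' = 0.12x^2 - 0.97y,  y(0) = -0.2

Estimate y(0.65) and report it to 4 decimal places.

Euler: y_{n+1} = y_n + h·f(x_n, y_n).
x=0.000000, y=-0.200000: f=0.194000 → y ← -0.200000 + 0.13·0.194000 = -0.174780
x=0.130000, y=-0.174780: f=0.171565 → y ← -0.174780 + 0.13·0.171565 = -0.152477
x=0.260000, y=-0.152477: f=0.156014 → y ← -0.152477 + 0.13·0.156014 = -0.132195
x=0.390000, y=-0.132195: f=0.146481 → y ← -0.132195 + 0.13·0.146481 = -0.113152
x=0.520000, y=-0.113152: f=0.142206 → y ← -0.113152 + 0.13·0.142206 = -0.094665
y(0.65) ≈ -0.0947

-0.0947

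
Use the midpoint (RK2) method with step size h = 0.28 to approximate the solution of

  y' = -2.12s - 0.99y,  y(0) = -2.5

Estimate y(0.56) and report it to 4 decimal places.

-1.7382

Midpoint: k1 = f(s_n, y_n); k2 = f(s_n + h/2, y_n + (h/2)·k1); y_{n+1} = y_n + h·k2.
s=0.000000, y=-2.500000:
  k1 = f(0.000000, -2.500000) = 2.475000
  k2 = f(0.140000, -2.153500) = 1.835165
  y ← -2.500000 + 0.28·1.835165 = -1.986154
s=0.280000, y=-1.986154:
  k1 = f(0.280000, -1.986154) = 1.372692
  k2 = f(0.420000, -1.793977) = 0.885637
  y ← -1.986154 + 0.28·0.885637 = -1.738175
y(0.56) ≈ -1.7382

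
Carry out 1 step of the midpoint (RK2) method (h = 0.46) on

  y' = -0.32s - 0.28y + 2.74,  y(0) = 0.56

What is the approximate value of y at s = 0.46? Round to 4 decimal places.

Midpoint: k1 = f(s_n, y_n); k2 = f(s_n + h/2, y_n + (h/2)·k1); y_{n+1} = y_n + h·k2.
s=0.000000, y=0.560000:
  k1 = f(0.000000, 0.560000) = 2.583200
  k2 = f(0.230000, 1.154136) = 2.343242
  y ← 0.560000 + 0.46·2.343242 = 1.637891
y(0.46) ≈ 1.6379

1.6379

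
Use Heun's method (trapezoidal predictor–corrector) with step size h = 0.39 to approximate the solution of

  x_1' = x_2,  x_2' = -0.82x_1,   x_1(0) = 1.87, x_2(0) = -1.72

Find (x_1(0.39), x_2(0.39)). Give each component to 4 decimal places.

1.0826, -2.2108

Heun on (x_1,x_2): k1 = f(t_n, state_n); k2 = f(t_n + h, state_n + h·k1); state_{n+1} = state_n + (h/2)·(k1 + k2).
0.000000: (1.870000, -1.720000)
  k1 = (-1.720000, -1.533400)
  predictor → (1.199200, -2.318026)
  k2 = (-2.318026, -0.983344)
  → (1.082585, -2.210765)
(x_1(0.39), x_2(0.39)) ≈ (1.0826, -2.2108)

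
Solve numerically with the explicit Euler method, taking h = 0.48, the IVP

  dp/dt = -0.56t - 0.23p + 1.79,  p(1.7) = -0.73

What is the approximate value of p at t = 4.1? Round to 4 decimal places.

Euler: p_{n+1} = p_n + h·f(t_n, p_n).
t=1.700000, p=-0.730000: f=1.005900 → p ← -0.730000 + 0.48·1.005900 = -0.247168
t=2.180000, p=-0.247168: f=0.626049 → p ← -0.247168 + 0.48·0.626049 = 0.053335
t=2.660000, p=0.053335: f=0.288133 → p ← 0.053335 + 0.48·0.288133 = 0.191639
t=3.140000, p=0.191639: f=-0.012477 → p ← 0.191639 + 0.48·(-0.012477) = 0.185650
t=3.620000, p=0.185650: f=-0.279900 → p ← 0.185650 + 0.48·(-0.279900) = 0.051298
p(4.1) ≈ 0.0513

0.0513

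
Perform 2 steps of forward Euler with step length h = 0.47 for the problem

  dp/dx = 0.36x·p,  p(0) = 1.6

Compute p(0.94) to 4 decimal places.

Euler: p_{n+1} = p_n + h·f(x_n, p_n).
x=0.000000, p=1.600000: f=0.000000 → p ← 1.600000 + 0.47·0.000000 = 1.600000
x=0.470000, p=1.600000: f=0.270720 → p ← 1.600000 + 0.47·0.270720 = 1.727238
p(0.94) ≈ 1.7272

1.7272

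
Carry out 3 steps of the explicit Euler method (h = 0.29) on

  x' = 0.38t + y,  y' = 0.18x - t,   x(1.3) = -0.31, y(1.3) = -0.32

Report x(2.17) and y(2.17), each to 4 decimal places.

Euler on (x,y): x_{n+1} = x_n + h·x', y_{n+1} = y_n + h·y'.
1.300000: (-0.310000, -0.320000); f=(0.174000, -1.355800) → (-0.259540, -0.713182)
1.590000: (-0.259540, -0.713182); f=(-0.108982, -1.636717) → (-0.291145, -1.187830)
1.880000: (-0.291145, -1.187830); f=(-0.473430, -1.932406) → (-0.428439, -1.748228)
(x(2.17), y(2.17)) ≈ (-0.4284, -1.7482)

-0.4284, -1.7482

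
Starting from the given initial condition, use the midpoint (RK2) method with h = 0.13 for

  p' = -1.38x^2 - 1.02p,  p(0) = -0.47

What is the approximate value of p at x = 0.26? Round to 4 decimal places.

Midpoint: k1 = f(x_n, p_n); k2 = f(x_n + h/2, p_n + (h/2)·k1); p_{n+1} = p_n + h·k2.
x=0.000000, p=-0.470000:
  k1 = f(0.000000, -0.470000) = 0.479400
  k2 = f(0.065000, -0.438839) = 0.441785
  p ← -0.470000 + 0.13·0.441785 = -0.412568
x=0.130000, p=-0.412568:
  k1 = f(0.130000, -0.412568) = 0.397497
  k2 = f(0.195000, -0.386731) = 0.341991
  p ← -0.412568 + 0.13·0.341991 = -0.368109
p(0.26) ≈ -0.3681

-0.3681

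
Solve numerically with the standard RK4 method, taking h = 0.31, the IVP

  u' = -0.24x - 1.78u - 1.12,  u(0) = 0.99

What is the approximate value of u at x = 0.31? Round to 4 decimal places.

0.2942

RK4: k1 = f(x_n, u_n); k2 = f(x_n + h/2, u_n + (h/2)·k1); k3 = f(x_n + h/2, u_n + (h/2)·k2); k4 = f(x_n + h, u_n + h·k3); u_{n+1} = u_n + (h/6)·(k1 + 2k2 + 2k3 + k4).
x=0.000000, u=0.990000:
  k1 = f(0.000000, 0.990000) = -2.882200
  k2 = f(0.155000, 0.543259) = -2.124201
  k3 = f(0.155000, 0.660749) = -2.333333
  k4 = f(0.310000, 0.266667) = -1.669067
  u ← 0.990000 + (0.31/6)·(k1 + 2k2 + 2k3 + k4) = 0.294239
u(0.31) ≈ 0.2942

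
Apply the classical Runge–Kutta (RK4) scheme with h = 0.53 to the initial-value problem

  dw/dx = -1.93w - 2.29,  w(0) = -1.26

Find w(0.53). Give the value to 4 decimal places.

-1.2135

RK4: k1 = f(x_n, w_n); k2 = f(x_n + h/2, w_n + (h/2)·k1); k3 = f(x_n + h/2, w_n + (h/2)·k2); k4 = f(x_n + h, w_n + h·k3); w_{n+1} = w_n + (h/6)·(k1 + 2k2 + 2k3 + k4).
x=0.000000, w=-1.260000:
  k1 = f(0.000000, -1.260000) = 0.141800
  k2 = f(0.265000, -1.222423) = 0.069276
  k3 = f(0.265000, -1.241642) = 0.106369
  k4 = f(0.530000, -1.203625) = 0.032996
  w ← -1.260000 + (0.53/6)·(k1 + 2k2 + 2k3 + k4) = -1.213529
w(0.53) ≈ -1.2135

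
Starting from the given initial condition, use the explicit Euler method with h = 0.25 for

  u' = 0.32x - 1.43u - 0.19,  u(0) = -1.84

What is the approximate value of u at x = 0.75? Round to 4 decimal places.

-0.5328

Euler: u_{n+1} = u_n + h·f(x_n, u_n).
x=0.000000, u=-1.840000: f=2.441200 → u ← -1.840000 + 0.25·2.441200 = -1.229700
x=0.250000, u=-1.229700: f=1.648471 → u ← -1.229700 + 0.25·1.648471 = -0.817582
x=0.500000, u=-0.817582: f=1.139143 → u ← -0.817582 + 0.25·1.139143 = -0.532797
u(0.75) ≈ -0.5328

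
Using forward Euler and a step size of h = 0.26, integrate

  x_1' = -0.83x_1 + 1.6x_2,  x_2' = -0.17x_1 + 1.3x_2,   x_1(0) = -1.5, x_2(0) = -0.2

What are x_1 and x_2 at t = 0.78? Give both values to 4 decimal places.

Euler on (x_1,x_2): x_1_{n+1} = x_1_n + h·x_1', x_2_{n+1} = x_2_n + h·x_2'.
0.000000: (-1.500000, -0.200000); f=(0.925000, -0.005000) → (-1.259500, -0.201300)
0.260000: (-1.259500, -0.201300); f=(0.723305, -0.047575) → (-1.071441, -0.213670)
0.520000: (-1.071441, -0.213670); f=(0.547425, -0.095625) → (-0.929110, -0.238532)
(x_1(0.78), x_2(0.78)) ≈ (-0.9291, -0.2385)

-0.9291, -0.2385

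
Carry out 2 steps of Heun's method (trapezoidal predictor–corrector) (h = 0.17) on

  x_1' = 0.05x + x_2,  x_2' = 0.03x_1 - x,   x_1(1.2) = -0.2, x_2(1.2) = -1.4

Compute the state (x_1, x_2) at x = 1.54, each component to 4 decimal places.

Heun on (x_1,x_2): k1 = f(x_n, state_n); k2 = f(x_n + h, state_n + h·k1); state_{n+1} = state_n + (h/2)·(k1 + k2).
1.200000: (-0.200000, -1.400000)
  k1 = (-1.340000, -1.206000)
  predictor → (-0.427800, -1.605020)
  k2 = (-1.536520, -1.382834)
  → (-0.444504, -1.620051)
1.370000: (-0.444504, -1.620051)
  k1 = (-1.551551, -1.383335)
  predictor → (-0.708268, -1.855218)
  k2 = (-1.778218, -1.561248)
  → (-0.727535, -1.870340)
(x_1(1.54), x_2(1.54)) ≈ (-0.7275, -1.8703)

-0.7275, -1.8703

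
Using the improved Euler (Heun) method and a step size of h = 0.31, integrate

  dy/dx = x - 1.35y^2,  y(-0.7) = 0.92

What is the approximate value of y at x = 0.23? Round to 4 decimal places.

0.3651

Heun: k1 = f(x_n, y_n); k2 = f(x_n + h, y_n + h·k1); y_{n+1} = y_n + (h/2)·(k1 + k2).
x=-0.700000, y=0.920000:
  k1 = f(-0.700000, 0.920000) = -1.842640
  k2 = f(-0.390000, 0.348782) = -0.554226
  y ← 0.920000 + (0.31/2)·(-1.842640 + (-0.554226)) = 0.548486
x=-0.390000, y=0.548486:
  k1 = f(-0.390000, 0.548486) = -0.796130
  k2 = f(-0.080000, 0.301686) = -0.202869
  y ← 0.548486 + (0.31/2)·(-0.796130 + (-0.202869)) = 0.393641
x=-0.080000, y=0.393641:
  k1 = f(-0.080000, 0.393641) = -0.289187
  k2 = f(0.230000, 0.303993) = 0.105244
  y ← 0.393641 + (0.31/2)·(-0.289187 + 0.105244) = 0.365130
y(0.23) ≈ 0.3651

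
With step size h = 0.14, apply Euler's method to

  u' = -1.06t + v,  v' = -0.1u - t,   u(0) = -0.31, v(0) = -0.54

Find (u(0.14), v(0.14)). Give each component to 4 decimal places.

Euler on (u,v): u_{n+1} = u_n + h·u', v_{n+1} = v_n + h·v'.
0.000000: (-0.310000, -0.540000); f=(-0.540000, 0.031000) → (-0.385600, -0.535660)
(u(0.14), v(0.14)) ≈ (-0.3856, -0.5357)

-0.3856, -0.5357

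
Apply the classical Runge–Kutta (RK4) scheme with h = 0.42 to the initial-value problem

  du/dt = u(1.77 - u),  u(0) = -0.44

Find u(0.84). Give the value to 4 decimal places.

-8.9401

RK4: k1 = f(t_n, u_n); k2 = f(t_n + h/2, u_n + (h/2)·k1); k3 = f(t_n + h/2, u_n + (h/2)·k2); k4 = f(t_n + h, u_n + h·k3); u_{n+1} = u_n + (h/6)·(k1 + 2k2 + 2k3 + k4).
t=0.000000, u=-0.440000:
  k1 = f(0.000000, -0.440000) = -0.972400
  k2 = f(0.210000, -0.644204) = -1.555240
  k3 = f(0.210000, -0.766600) = -1.944559
  k4 = f(0.420000, -1.256715) = -3.803717
  u ← -0.440000 + (0.42/6)·(k1 + 2k2 + 2k3 + k4) = -1.264300
t=0.420000, u=-1.264300:
  k1 = f(0.420000, -1.264300) = -3.836265
  k2 = f(0.630000, -2.069916) = -7.948302
  k3 = f(0.630000, -2.933443) = -13.797285
  k4 = f(0.840000, -7.059160) = -62.326449
  u ← -1.264300 + (0.42/6)·(k1 + 2k2 + 2k3 + k4) = -8.940072
u(0.84) ≈ -8.9401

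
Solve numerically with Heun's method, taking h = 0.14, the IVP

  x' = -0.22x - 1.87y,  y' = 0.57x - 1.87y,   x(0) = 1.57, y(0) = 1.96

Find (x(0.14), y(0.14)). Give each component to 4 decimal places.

Heun on (x,y): k1 = f(t_n, state_n); k2 = f(t_n + h, state_n + h·k1); state_{n+1} = state_n + (h/2)·(k1 + k2).
0.000000: (1.570000, 1.960000)
  k1 = (-4.010600, -2.770300)
  predictor → (1.008516, 1.572158)
  k2 = (-3.161809, -2.365081)
  → (1.067931, 1.600523)
(x(0.14), y(0.14)) ≈ (1.0679, 1.6005)

1.0679, 1.6005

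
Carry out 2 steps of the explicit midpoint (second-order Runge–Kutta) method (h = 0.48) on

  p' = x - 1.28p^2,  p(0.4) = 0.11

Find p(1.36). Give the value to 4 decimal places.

Midpoint: k1 = f(x_n, p_n); k2 = f(x_n + h/2, p_n + (h/2)·k1); p_{n+1} = p_n + h·k2.
x=0.400000, p=0.110000:
  k1 = f(0.400000, 0.110000) = 0.384512
  k2 = f(0.640000, 0.202283) = 0.587624
  p ← 0.110000 + 0.48·0.587624 = 0.392060
x=0.880000, p=0.392060:
  k1 = f(0.880000, 0.392060) = 0.683250
  k2 = f(1.120000, 0.556040) = 0.724249
  p ← 0.392060 + 0.48·0.724249 = 0.739699
p(1.36) ≈ 0.7397

0.7397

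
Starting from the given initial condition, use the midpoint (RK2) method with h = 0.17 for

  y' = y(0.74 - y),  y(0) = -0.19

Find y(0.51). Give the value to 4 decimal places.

-0.3130

Midpoint: k1 = f(t_n, y_n); k2 = f(t_n + h/2, y_n + (h/2)·k1); y_{n+1} = y_n + h·k2.
t=0.000000, y=-0.190000:
  k1 = f(0.000000, -0.190000) = -0.176700
  k2 = f(0.085000, -0.205019) = -0.193747
  y ← -0.190000 + 0.17·(-0.193747) = -0.222937
t=0.170000, y=-0.222937:
  k1 = f(0.170000, -0.222937) = -0.214674
  k2 = f(0.255000, -0.241184) = -0.236646
  y ← -0.222937 + 0.17·(-0.236646) = -0.263167
t=0.340000, y=-0.263167:
  k1 = f(0.340000, -0.263167) = -0.264000
  k2 = f(0.425000, -0.285607) = -0.292921
  y ← -0.263167 + 0.17·(-0.292921) = -0.312963
y(0.51) ≈ -0.3130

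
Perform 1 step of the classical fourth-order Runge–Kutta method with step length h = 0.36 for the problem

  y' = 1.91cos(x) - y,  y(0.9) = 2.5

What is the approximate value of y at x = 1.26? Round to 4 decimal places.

2.0094

RK4: k1 = f(x_n, y_n); k2 = f(x_n + h/2, y_n + (h/2)·k1); k3 = f(x_n + h/2, y_n + (h/2)·k2); k4 = f(x_n + h, y_n + h·k3); y_{n+1} = y_n + (h/6)·(k1 + 2k2 + 2k3 + k4).
x=0.900000, y=2.500000:
  k1 = f(0.900000, 2.500000) = -1.312725
  k2 = f(1.080000, 2.263710) = -1.363472
  k3 = f(1.080000, 2.254575) = -1.354338
  k4 = f(1.260000, 2.012438) = -1.428328
  y ← 2.500000 + (0.36/6)·(k1 + 2k2 + 2k3 + k4) = 2.009400
y(1.26) ≈ 2.0094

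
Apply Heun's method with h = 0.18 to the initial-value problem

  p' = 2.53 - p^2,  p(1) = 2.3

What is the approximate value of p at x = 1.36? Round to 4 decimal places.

1.8170

Heun: k1 = f(x_n, p_n); k2 = f(x_n + h, p_n + h·k1); p_{n+1} = p_n + (h/2)·(k1 + k2).
x=1.000000, p=2.300000:
  k1 = f(1.000000, 2.300000) = -2.760000
  k2 = f(1.180000, 1.803200) = -0.721530
  p ← 2.300000 + (0.18/2)·(-2.760000 + (-0.721530)) = 1.986662
x=1.180000, p=1.986662:
  k1 = f(1.180000, 1.986662) = -1.416827
  k2 = f(1.360000, 1.731633) = -0.468554
  p ← 1.986662 + (0.18/2)·(-1.416827 + (-0.468554)) = 1.816978
p(1.36) ≈ 1.8170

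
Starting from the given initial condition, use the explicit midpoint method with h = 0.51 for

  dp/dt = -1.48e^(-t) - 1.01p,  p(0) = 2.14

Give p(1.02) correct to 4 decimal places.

0.3405

Midpoint: k1 = f(t_n, p_n); k2 = f(t_n + h/2, p_n + (h/2)·k1); p_{n+1} = p_n + h·k2.
t=0.000000, p=2.140000:
  k1 = f(0.000000, 2.140000) = -3.641400
  k2 = f(0.255000, 1.211443) = -2.370434
  p ← 2.140000 + 0.51·(-2.370434) = 0.931079
t=0.510000, p=0.931079:
  k1 = f(0.510000, 0.931079) = -1.829123
  k2 = f(0.765000, 0.464652) = -1.157993
  p ← 0.931079 + 0.51·(-1.157993) = 0.340502
p(1.02) ≈ 0.3405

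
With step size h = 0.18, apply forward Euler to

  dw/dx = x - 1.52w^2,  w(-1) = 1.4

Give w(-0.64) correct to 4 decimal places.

0.4082

Euler: w_{n+1} = w_n + h·f(x_n, w_n).
x=-1.000000, w=1.400000: f=-3.979200 → w ← 1.400000 + 0.18·(-3.979200) = 0.683744
x=-0.820000, w=0.683744: f=-1.530609 → w ← 0.683744 + 0.18·(-1.530609) = 0.408234
w(-0.64) ≈ 0.4082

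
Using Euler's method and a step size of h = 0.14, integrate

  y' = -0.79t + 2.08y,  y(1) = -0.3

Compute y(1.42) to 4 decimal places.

-1.1346

Euler: y_{n+1} = y_n + h·f(t_n, y_n).
t=1.000000, y=-0.300000: f=-1.414000 → y ← -0.300000 + 0.14·(-1.414000) = -0.497960
t=1.140000, y=-0.497960: f=-1.936357 → y ← -0.497960 + 0.14·(-1.936357) = -0.769050
t=1.280000, y=-0.769050: f=-2.610824 → y ← -0.769050 + 0.14·(-2.610824) = -1.134565
y(1.42) ≈ -1.1346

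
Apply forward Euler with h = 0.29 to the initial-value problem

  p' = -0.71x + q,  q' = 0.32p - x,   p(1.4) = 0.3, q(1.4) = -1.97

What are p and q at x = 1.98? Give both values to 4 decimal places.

Euler on (p,q): p_{n+1} = p_n + h·p', q_{n+1} = q_n + h·q'.
1.400000: (0.300000, -1.970000); f=(-2.964000, -1.304000) → (-0.559560, -2.348160)
1.690000: (-0.559560, -2.348160); f=(-3.548060, -1.869059) → (-1.588497, -2.890187)
(p(1.98), q(1.98)) ≈ (-1.5885, -2.8902)

-1.5885, -2.8902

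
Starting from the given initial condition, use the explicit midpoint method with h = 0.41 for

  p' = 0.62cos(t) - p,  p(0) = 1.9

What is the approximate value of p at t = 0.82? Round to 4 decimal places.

Midpoint: k1 = f(t_n, p_n); k2 = f(t_n + h/2, p_n + (h/2)·k1); p_{n+1} = p_n + h·k2.
t=0.000000, p=1.900000:
  k1 = f(0.000000, 1.900000) = -1.280000
  k2 = f(0.205000, 1.637600) = -1.030582
  p ← 1.900000 + 0.41·(-1.030582) = 1.477461
t=0.410000, p=1.477461:
  k1 = f(0.410000, 1.477461) = -0.908846
  k2 = f(0.615000, 1.291148) = -0.784748
  p ← 1.477461 + 0.41·(-0.784748) = 1.155715
p(0.82) ≈ 1.1557

1.1557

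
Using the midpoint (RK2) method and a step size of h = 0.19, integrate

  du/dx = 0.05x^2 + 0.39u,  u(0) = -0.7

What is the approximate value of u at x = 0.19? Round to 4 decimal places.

-0.7537

Midpoint: k1 = f(x_n, u_n); k2 = f(x_n + h/2, u_n + (h/2)·k1); u_{n+1} = u_n + h·k2.
x=0.000000, u=-0.700000:
  k1 = f(0.000000, -0.700000) = -0.273000
  k2 = f(0.095000, -0.725935) = -0.282663
  u ← -0.700000 + 0.19·(-0.282663) = -0.753706
u(0.19) ≈ -0.7537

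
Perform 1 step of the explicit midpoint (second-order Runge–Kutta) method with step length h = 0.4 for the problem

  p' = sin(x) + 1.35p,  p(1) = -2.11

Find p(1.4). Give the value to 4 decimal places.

-3.0933

Midpoint: k1 = f(x_n, p_n); k2 = f(x_n + h/2, p_n + (h/2)·k1); p_{n+1} = p_n + h·k2.
x=1.000000, p=-2.110000:
  k1 = f(1.000000, -2.110000) = -2.007029
  k2 = f(1.200000, -2.511406) = -2.458359
  p ← -2.110000 + 0.4·(-2.458359) = -3.093343
p(1.4) ≈ -3.0933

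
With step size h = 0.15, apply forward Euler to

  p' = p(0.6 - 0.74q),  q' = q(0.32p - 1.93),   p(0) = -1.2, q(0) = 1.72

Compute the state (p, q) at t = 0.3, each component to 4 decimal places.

Euler on (p,q): p_{n+1} = p_n + h·p', q_{n+1} = q_n + h·q'.
0.000000: (-1.200000, 1.720000); f=(0.807360, -3.980080) → (-1.078896, 1.122988)
0.150000: (-1.078896, 1.122988); f=(0.249237, -2.555075) → (-1.041510, 0.739727)
(p(0.3), q(0.3)) ≈ (-1.0415, 0.7397)

-1.0415, 0.7397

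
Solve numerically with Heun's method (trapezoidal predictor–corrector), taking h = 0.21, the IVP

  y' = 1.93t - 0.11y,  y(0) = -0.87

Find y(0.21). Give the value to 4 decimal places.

-0.8076

Heun: k1 = f(t_n, y_n); k2 = f(t_n + h, y_n + h·k1); y_{n+1} = y_n + (h/2)·(k1 + k2).
t=0.000000, y=-0.870000:
  k1 = f(0.000000, -0.870000) = 0.095700
  k2 = f(0.210000, -0.849903) = 0.498789
  y ← -0.870000 + (0.21/2)·(0.095700 + 0.498789) = -0.807579
y(0.21) ≈ -0.8076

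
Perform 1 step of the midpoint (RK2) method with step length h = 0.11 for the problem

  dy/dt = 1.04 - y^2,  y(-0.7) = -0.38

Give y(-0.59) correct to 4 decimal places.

Midpoint: k1 = f(t_n, y_n); k2 = f(t_n + h/2, y_n + (h/2)·k1); y_{n+1} = y_n + h·k2.
t=-0.700000, y=-0.380000:
  k1 = f(-0.700000, -0.380000) = 0.895600
  k2 = f(-0.645000, -0.330742) = 0.930610
  y ← -0.380000 + 0.11·0.930610 = -0.277633
y(-0.59) ≈ -0.2776

-0.2776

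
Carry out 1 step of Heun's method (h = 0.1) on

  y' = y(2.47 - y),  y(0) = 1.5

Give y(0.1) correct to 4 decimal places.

1.6406

Heun: k1 = f(s_n, y_n); k2 = f(s_n + h, y_n + h·k1); y_{n+1} = y_n + (h/2)·(k1 + k2).
s=0.000000, y=1.500000:
  k1 = f(0.000000, 1.500000) = 1.455000
  k2 = f(0.100000, 1.645500) = 1.356715
  y ← 1.500000 + (0.1/2)·(1.455000 + 1.356715) = 1.640586
y(0.1) ≈ 1.6406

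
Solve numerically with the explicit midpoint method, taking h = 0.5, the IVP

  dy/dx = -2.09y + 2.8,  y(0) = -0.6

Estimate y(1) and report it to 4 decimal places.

0.8528

Midpoint: k1 = f(x_n, y_n); k2 = f(x_n + h/2, y_n + (h/2)·k1); y_{n+1} = y_n + h·k2.
x=0.000000, y=-0.600000:
  k1 = f(0.000000, -0.600000) = 4.054000
  k2 = f(0.250000, 0.413500) = 1.935785
  y ← -0.600000 + 0.5·1.935785 = 0.367893
x=0.500000, y=0.367893:
  k1 = f(0.500000, 0.367893) = 2.031105
  k2 = f(0.750000, 0.875669) = 0.969852
  y ← 0.367893 + 0.5·0.969852 = 0.852819
y(1) ≈ 0.8528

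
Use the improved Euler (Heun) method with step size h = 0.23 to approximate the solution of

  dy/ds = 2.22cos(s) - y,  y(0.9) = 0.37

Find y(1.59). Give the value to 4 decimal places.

Heun: k1 = f(s_n, y_n); k2 = f(s_n + h, y_n + h·k1); y_{n+1} = y_n + (h/2)·(k1 + k2).
s=0.900000, y=0.370000:
  k1 = f(0.900000, 0.370000) = 1.009974
  k2 = f(1.130000, 0.602294) = 0.344891
  y ← 0.370000 + (0.23/2)·(1.009974 + 0.344891) = 0.525809
s=1.130000, y=0.525809:
  k1 = f(1.130000, 0.525809) = 0.421375
  k2 = f(1.360000, 0.622726) = -0.158216
  y ← 0.525809 + (0.23/2)·(0.421375 + (-0.158216)) = 0.556073
s=1.360000, y=0.556073:
  k1 = f(1.360000, 0.556073) = -0.091563
  k2 = f(1.590000, 0.535013) = -0.577643
  y ← 0.556073 + (0.23/2)·(-0.091563 + (-0.577643)) = 0.479114
y(1.59) ≈ 0.4791

0.4791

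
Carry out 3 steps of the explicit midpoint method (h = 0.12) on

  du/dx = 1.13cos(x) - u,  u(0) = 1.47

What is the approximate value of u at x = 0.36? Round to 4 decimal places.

Midpoint: k1 = f(x_n, u_n); k2 = f(x_n + h/2, u_n + (h/2)·k1); u_{n+1} = u_n + h·k2.
x=0.000000, u=1.470000:
  k1 = f(0.000000, 1.470000) = -0.340000
  k2 = f(0.060000, 1.449600) = -0.321633
  u ← 1.470000 + 0.12·(-0.321633) = 1.431404
x=0.120000, u=1.431404:
  k1 = f(0.120000, 1.431404) = -0.309530
  k2 = f(0.180000, 1.412832) = -0.301089
  u ← 1.431404 + 0.12·(-0.301089) = 1.395273
x=0.240000, u=1.395273:
  k1 = f(0.240000, 1.395273) = -0.297661
  k2 = f(0.300000, 1.377414) = -0.297883
  u ← 1.395273 + 0.12·(-0.297883) = 1.359527
u(0.36) ≈ 1.3595

1.3595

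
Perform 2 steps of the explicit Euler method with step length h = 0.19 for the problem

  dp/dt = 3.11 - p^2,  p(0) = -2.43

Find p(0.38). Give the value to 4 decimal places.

Euler: p_{n+1} = p_n + h·f(t_n, p_n).
t=0.000000, p=-2.430000: f=-2.794900 → p ← -2.430000 + 0.19·(-2.794900) = -2.961031
t=0.190000, p=-2.961031: f=-5.657705 → p ← -2.961031 + 0.19·(-5.657705) = -4.035995
p(0.38) ≈ -4.0360

-4.0360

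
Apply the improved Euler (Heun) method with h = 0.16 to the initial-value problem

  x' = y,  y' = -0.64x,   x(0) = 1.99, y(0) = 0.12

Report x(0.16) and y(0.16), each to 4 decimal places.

1.9929, -0.0848

Heun on (x,y): k1 = f(t_n, state_n); k2 = f(t_n + h, state_n + h·k1); state_{n+1} = state_n + (h/2)·(k1 + k2).
0.000000: (1.990000, 0.120000)
  k1 = (0.120000, -1.273600)
  predictor → (2.009200, -0.083776)
  k2 = (-0.083776, -1.285888)
  → (1.992898, -0.084759)
(x(0.16), y(0.16)) ≈ (1.9929, -0.0848)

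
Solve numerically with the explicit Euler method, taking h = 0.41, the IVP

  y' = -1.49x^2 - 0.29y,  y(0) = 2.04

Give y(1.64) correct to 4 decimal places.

Euler: y_{n+1} = y_n + h·f(x_n, y_n).
x=0.000000, y=2.040000: f=-0.591600 → y ← 2.040000 + 0.41·(-0.591600) = 1.797444
x=0.410000, y=1.797444: f=-0.771728 → y ← 1.797444 + 0.41·(-0.771728) = 1.481036
x=0.820000, y=1.481036: f=-1.431376 → y ← 1.481036 + 0.41·(-1.431376) = 0.894171
x=1.230000, y=0.894171: f=-2.513531 → y ← 0.894171 + 0.41·(-2.513531) = -0.136376
y(1.64) ≈ -0.1364

-0.1364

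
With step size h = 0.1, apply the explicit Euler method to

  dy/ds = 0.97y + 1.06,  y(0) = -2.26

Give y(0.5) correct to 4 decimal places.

-2.9471

Euler: y_{n+1} = y_n + h·f(s_n, y_n).
s=0.000000, y=-2.260000: f=-1.132200 → y ← -2.260000 + 0.1·(-1.132200) = -2.373220
s=0.100000, y=-2.373220: f=-1.242023 → y ← -2.373220 + 0.1·(-1.242023) = -2.497422
s=0.200000, y=-2.497422: f=-1.362500 → y ← -2.497422 + 0.1·(-1.362500) = -2.633672
s=0.300000, y=-2.633672: f=-1.494662 → y ← -2.633672 + 0.1·(-1.494662) = -2.783139
s=0.400000, y=-2.783139: f=-1.639644 → y ← -2.783139 + 0.1·(-1.639644) = -2.947103
y(0.5) ≈ -2.9471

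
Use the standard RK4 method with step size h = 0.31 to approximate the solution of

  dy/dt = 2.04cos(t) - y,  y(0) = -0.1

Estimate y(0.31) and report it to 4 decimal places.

RK4: k1 = f(t_n, y_n); k2 = f(t_n + h/2, y_n + (h/2)·k1); k3 = f(t_n + h/2, y_n + (h/2)·k2); k4 = f(t_n + h, y_n + h·k3); y_{n+1} = y_n + (h/6)·(k1 + 2k2 + 2k3 + k4).
t=0.000000, y=-0.100000:
  k1 = f(0.000000, -0.100000) = 2.140000
  k2 = f(0.155000, 0.231700) = 1.783844
  k3 = f(0.155000, 0.176496) = 1.839048
  k4 = f(0.310000, 0.470105) = 1.472656
  y ← -0.100000 + (0.31/6)·(k1 + 2k2 + 2k3 + k4) = 0.461019
y(0.31) ≈ 0.4610

0.4610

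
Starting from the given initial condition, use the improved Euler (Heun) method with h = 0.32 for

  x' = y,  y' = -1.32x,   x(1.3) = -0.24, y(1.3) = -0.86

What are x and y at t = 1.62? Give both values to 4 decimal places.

Heun on (x,y): k1 = f(t_n, state_n); k2 = f(t_n + h, state_n + h·k1); state_{n+1} = state_n + (h/2)·(k1 + k2).
1.300000: (-0.240000, -0.860000)
  k1 = (-0.860000, 0.316800)
  predictor → (-0.515200, -0.758624)
  k2 = (-0.758624, 0.680064)
  → (-0.498980, -0.700502)
(x(1.62), y(1.62)) ≈ (-0.4990, -0.7005)

-0.4990, -0.7005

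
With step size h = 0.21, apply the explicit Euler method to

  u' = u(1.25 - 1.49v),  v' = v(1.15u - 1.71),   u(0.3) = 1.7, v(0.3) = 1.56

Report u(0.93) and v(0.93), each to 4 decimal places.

0.7599, 1.3826

Euler on (u,v): u_{n+1} = u_n + h·u', v_{n+1} = v_n + h·v'.
0.300000: (1.700000, 1.560000); f=(-1.826480, 0.382200) → (1.316439, 1.640262)
0.510000: (1.316439, 1.640262); f=(-1.571816, -0.321647) → (0.986358, 1.572716)
0.720000: (0.986358, 1.572716); f=(-1.078431, -0.905394) → (0.759887, 1.382583)
(u(0.93), v(0.93)) ≈ (0.7599, 1.3826)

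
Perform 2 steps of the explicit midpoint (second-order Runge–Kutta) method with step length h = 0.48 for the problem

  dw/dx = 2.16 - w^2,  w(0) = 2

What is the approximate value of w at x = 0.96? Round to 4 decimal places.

1.7558

Midpoint: k1 = f(x_n, w_n); k2 = f(x_n + h/2, w_n + (h/2)·k1); w_{n+1} = w_n + h·k2.
x=0.000000, w=2.000000:
  k1 = f(0.000000, 2.000000) = -1.840000
  k2 = f(0.240000, 1.558400) = -0.268611
  w ← 2.000000 + 0.48·(-0.268611) = 1.871067
x=0.480000, w=1.871067:
  k1 = f(0.480000, 1.871067) = -1.340891
  k2 = f(0.720000, 1.549253) = -0.240185
  w ← 1.871067 + 0.48·(-0.240185) = 1.755778
w(0.96) ≈ 1.7558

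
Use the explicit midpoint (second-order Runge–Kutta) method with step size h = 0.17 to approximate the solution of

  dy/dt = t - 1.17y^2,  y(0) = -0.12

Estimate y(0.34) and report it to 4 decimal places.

Midpoint: k1 = f(t_n, y_n); k2 = f(t_n + h/2, y_n + (h/2)·k1); y_{n+1} = y_n + h·k2.
t=0.000000, y=-0.120000:
  k1 = f(0.000000, -0.120000) = -0.016848
  k2 = f(0.085000, -0.121432) = 0.067747
  y ← -0.120000 + 0.17·0.067747 = -0.108483
t=0.170000, y=-0.108483:
  k1 = f(0.170000, -0.108483) = 0.156231
  k2 = f(0.255000, -0.095203) = 0.244396
  y ← -0.108483 + 0.17·0.244396 = -0.066936
y(0.34) ≈ -0.0669

-0.0669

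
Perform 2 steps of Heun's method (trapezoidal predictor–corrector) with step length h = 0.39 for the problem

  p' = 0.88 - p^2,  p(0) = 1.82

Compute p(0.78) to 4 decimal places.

1.1591

Heun: k1 = f(t_n, p_n); k2 = f(t_n + h, p_n + h·k1); p_{n+1} = p_n + (h/2)·(k1 + k2).
t=0.000000, p=1.820000:
  k1 = f(0.000000, 1.820000) = -2.432400
  k2 = f(0.390000, 0.871364) = 0.120725
  p ← 1.820000 + (0.39/2)·(-2.432400 + 0.120725) = 1.369223
t=0.390000, p=1.369223:
  k1 = f(0.390000, 1.369223) = -0.994773
  k2 = f(0.780000, 0.981262) = -0.082875
  p ← 1.369223 + (0.39/2)·(-0.994773 + (-0.082875)) = 1.159082
p(0.78) ≈ 1.1591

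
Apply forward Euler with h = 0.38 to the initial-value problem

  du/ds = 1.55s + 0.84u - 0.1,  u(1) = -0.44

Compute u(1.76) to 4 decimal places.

Euler: u_{n+1} = u_n + h·f(s_n, u_n).
s=1.000000, u=-0.440000: f=1.080400 → u ← -0.440000 + 0.38·1.080400 = -0.029448
s=1.380000, u=-0.029448: f=2.014264 → u ← -0.029448 + 0.38·2.014264 = 0.735972
u(1.76) ≈ 0.7360

0.7360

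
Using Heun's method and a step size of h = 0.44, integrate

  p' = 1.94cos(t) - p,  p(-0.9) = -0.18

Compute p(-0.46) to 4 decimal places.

0.4128

Heun: k1 = f(t_n, p_n); k2 = f(t_n + h, p_n + h·k1); p_{n+1} = p_n + (h/2)·(k1 + k2).
t=-0.900000, p=-0.180000:
  k1 = f(-0.900000, -0.180000) = 1.385923
  k2 = f(-0.460000, 0.429806) = 1.308536
  p ← -0.180000 + (0.44/2)·(1.385923 + 1.308536) = 0.412781
p(-0.46) ≈ 0.4128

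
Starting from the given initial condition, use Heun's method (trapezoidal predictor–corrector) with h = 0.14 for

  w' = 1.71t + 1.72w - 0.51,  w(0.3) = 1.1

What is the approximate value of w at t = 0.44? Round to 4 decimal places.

Heun: k1 = f(t_n, w_n); k2 = f(t_n + h, w_n + h·k1); w_{n+1} = w_n + (h/2)·(k1 + k2).
t=0.300000, w=1.100000:
  k1 = f(0.300000, 1.100000) = 1.895000
  k2 = f(0.440000, 1.365300) = 2.590716
  w ← 1.100000 + (0.14/2)·(1.895000 + 2.590716) = 1.414000
w(0.44) ≈ 1.4140

1.4140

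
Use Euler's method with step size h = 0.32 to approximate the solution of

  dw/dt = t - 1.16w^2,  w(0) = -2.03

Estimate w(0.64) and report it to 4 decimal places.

Euler: w_{n+1} = w_n + h·f(t_n, w_n).
t=0.000000, w=-2.030000: f=-4.780244 → w ← -2.030000 + 0.32·(-4.780244) = -3.559678
t=0.320000, w=-3.559678: f=-14.378717 → w ← -3.559678 + 0.32·(-14.378717) = -8.160868
w(0.64) ≈ -8.1609

-8.1609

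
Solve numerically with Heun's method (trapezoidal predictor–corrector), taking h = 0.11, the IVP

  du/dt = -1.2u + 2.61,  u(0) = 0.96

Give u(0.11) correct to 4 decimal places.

1.1098

Heun: k1 = f(t_n, u_n); k2 = f(t_n + h, u_n + h·k1); u_{n+1} = u_n + (h/2)·(k1 + k2).
t=0.000000, u=0.960000:
  k1 = f(0.000000, 0.960000) = 1.458000
  k2 = f(0.110000, 1.120380) = 1.265544
  u ← 0.960000 + (0.11/2)·(1.458000 + 1.265544) = 1.109795
u(0.11) ≈ 1.1098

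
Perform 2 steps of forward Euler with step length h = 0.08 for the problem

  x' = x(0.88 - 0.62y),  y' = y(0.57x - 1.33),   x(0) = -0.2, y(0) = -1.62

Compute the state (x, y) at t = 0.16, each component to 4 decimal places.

-0.2627, -1.2654

Euler on (x,y): x_{n+1} = x_n + h·x', y_{n+1} = y_n + h·y'.
0.000000: (-0.200000, -1.620000); f=(-0.376880, 2.339280) → (-0.230150, -1.432858)
0.080000: (-0.230150, -1.432858); f=(-0.406991, 2.093671) → (-0.262710, -1.265364)
(x(0.16), y(0.16)) ≈ (-0.2627, -1.2654)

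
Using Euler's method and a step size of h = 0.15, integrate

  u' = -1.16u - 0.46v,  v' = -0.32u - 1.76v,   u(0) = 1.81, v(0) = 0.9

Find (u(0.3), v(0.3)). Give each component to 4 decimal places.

1.1439, 0.3548

Euler on (u,v): u_{n+1} = u_n + h·u', v_{n+1} = v_n + h·v'.
0.000000: (1.810000, 0.900000); f=(-2.513600, -2.163200) → (1.432960, 0.575520)
0.150000: (1.432960, 0.575520); f=(-1.926973, -1.471462) → (1.143914, 0.354801)
(u(0.3), v(0.3)) ≈ (1.1439, 0.3548)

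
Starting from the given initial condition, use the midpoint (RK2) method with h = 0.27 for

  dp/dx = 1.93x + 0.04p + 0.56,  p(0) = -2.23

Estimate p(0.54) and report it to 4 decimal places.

-1.6901

Midpoint: k1 = f(x_n, p_n); k2 = f(x_n + h/2, p_n + (h/2)·k1); p_{n+1} = p_n + h·k2.
x=0.000000, p=-2.230000:
  k1 = f(0.000000, -2.230000) = 0.470800
  k2 = f(0.135000, -2.166442) = 0.733892
  p ← -2.230000 + 0.27·0.733892 = -2.031849
x=0.270000, p=-2.031849:
  k1 = f(0.270000, -2.031849) = 0.999826
  k2 = f(0.405000, -1.896873) = 1.265775
  p ← -2.031849 + 0.27·1.265775 = -1.690090
p(0.54) ≈ -1.6901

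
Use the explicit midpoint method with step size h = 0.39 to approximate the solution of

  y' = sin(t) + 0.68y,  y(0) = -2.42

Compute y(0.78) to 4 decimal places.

Midpoint: k1 = f(t_n, y_n); k2 = f(t_n + h/2, y_n + (h/2)·k1); y_{n+1} = y_n + h·k2.
t=0.000000, y=-2.420000:
  k1 = f(0.000000, -2.420000) = -1.645600
  k2 = f(0.195000, -2.740892) = -1.670040
  y ← -2.420000 + 0.39·(-1.670040) = -3.071316
t=0.390000, y=-3.071316:
  k1 = f(0.390000, -3.071316) = -1.708306
  k2 = f(0.585000, -3.404435) = -1.762817
  y ← -3.071316 + 0.39·(-1.762817) = -3.758814
y(0.78) ≈ -3.7588

-3.7588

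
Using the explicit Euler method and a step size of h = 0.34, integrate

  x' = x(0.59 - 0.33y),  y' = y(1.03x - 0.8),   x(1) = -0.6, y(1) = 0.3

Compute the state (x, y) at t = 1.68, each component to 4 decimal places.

-0.8284, 0.0750

Euler on (x,y): x_{n+1} = x_n + h·x', y_{n+1} = y_n + h·y'.
1.000000: (-0.600000, 0.300000); f=(-0.294600, -0.425400) → (-0.700164, 0.155364)
1.340000: (-0.700164, 0.155364); f=(-0.377199, -0.236335) → (-0.828412, 0.075010)
(x(1.68), y(1.68)) ≈ (-0.8284, 0.0750)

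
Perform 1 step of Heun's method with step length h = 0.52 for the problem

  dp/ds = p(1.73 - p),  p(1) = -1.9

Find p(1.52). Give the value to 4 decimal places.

Heun: k1 = f(s_n, p_n); k2 = f(s_n + h, p_n + h·k1); p_{n+1} = p_n + (h/2)·(k1 + k2).
s=1.000000, p=-1.900000:
  k1 = f(1.000000, -1.900000) = -6.897000
  k2 = f(1.520000, -5.486440) = -39.592565
  p ← -1.900000 + (0.52/2)·(-6.897000 + (-39.592565)) = -13.987287
p(1.52) ≈ -13.9873

-13.9873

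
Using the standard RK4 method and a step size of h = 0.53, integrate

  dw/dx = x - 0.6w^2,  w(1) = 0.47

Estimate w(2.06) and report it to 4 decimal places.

1.4454

RK4: k1 = f(x_n, w_n); k2 = f(x_n + h/2, w_n + (h/2)·k1); k3 = f(x_n + h/2, w_n + (h/2)·k2); k4 = f(x_n + h, w_n + h·k3); w_{n+1} = w_n + (h/6)·(k1 + 2k2 + 2k3 + k4).
x=1.000000, w=0.470000:
  k1 = f(1.000000, 0.470000) = 0.867460
  k2 = f(1.265000, 0.699877) = 0.971103
  k3 = f(1.265000, 0.727342) = 0.947584
  k4 = f(1.530000, 0.972219) = 0.962874
  w ← 0.470000 + (0.53/6)·(k1 + 2k2 + 2k3 + k4) = 0.970648
x=1.530000, w=0.970648:
  k1 = f(1.530000, 0.970648) = 0.964706
  k2 = f(1.795000, 1.226295) = 0.892721
  k3 = f(1.795000, 1.207219) = 0.920574
  k4 = f(2.060000, 1.458552) = 0.783576
  w ← 0.970648 + (0.53/6)·(k1 + 2k2 + 2k3 + k4) = 1.445428
w(2.06) ≈ 1.4454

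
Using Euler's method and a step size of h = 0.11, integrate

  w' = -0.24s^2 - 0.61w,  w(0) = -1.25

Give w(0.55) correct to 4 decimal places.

-0.8924

Euler: w_{n+1} = w_n + h·f(s_n, w_n).
s=0.000000, w=-1.250000: f=0.762500 → w ← -1.250000 + 0.11·0.762500 = -1.166125
s=0.110000, w=-1.166125: f=0.708432 → w ← -1.166125 + 0.11·0.708432 = -1.088197
s=0.220000, w=-1.088197: f=0.652184 → w ← -1.088197 + 0.11·0.652184 = -1.016457
s=0.330000, w=-1.016457: f=0.593903 → w ← -1.016457 + 0.11·0.593903 = -0.951128
s=0.440000, w=-0.951128: f=0.533724 → w ← -0.951128 + 0.11·0.533724 = -0.892418
w(0.55) ≈ -0.8924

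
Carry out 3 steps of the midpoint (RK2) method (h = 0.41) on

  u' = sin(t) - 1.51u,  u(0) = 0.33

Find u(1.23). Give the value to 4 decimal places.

0.4534

Midpoint: k1 = f(t_n, u_n); k2 = f(t_n + h/2, u_n + (h/2)·k1); u_{n+1} = u_n + h·k2.
t=0.000000, u=0.330000:
  k1 = f(0.000000, 0.330000) = -0.498300
  k2 = f(0.205000, 0.227849) = -0.140484
  u ← 0.330000 + 0.41·(-0.140484) = 0.272402
t=0.410000, u=0.272402:
  k1 = f(0.410000, 0.272402) = -0.012717
  k2 = f(0.615000, 0.269795) = 0.169569
  u ← 0.272402 + 0.41·0.169569 = 0.341925
t=0.820000, u=0.341925:
  k1 = f(0.820000, 0.341925) = 0.214840
  k2 = f(1.025000, 0.385967) = 0.271904
  u ← 0.341925 + 0.41·0.271904 = 0.453405
u(1.23) ≈ 0.4534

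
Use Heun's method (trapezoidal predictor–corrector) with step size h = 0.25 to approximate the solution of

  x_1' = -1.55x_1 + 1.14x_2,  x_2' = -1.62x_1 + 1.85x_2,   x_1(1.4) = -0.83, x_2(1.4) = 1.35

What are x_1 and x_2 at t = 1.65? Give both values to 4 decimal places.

Heun on (x_1,x_2): k1 = f(t_n, state_n); k2 = f(t_n + h, state_n + h·k1); state_{n+1} = state_n + (h/2)·(k1 + k2).
1.400000: (-0.830000, 1.350000)
  k1 = (2.825500, 3.842100)
  predictor → (-0.123625, 2.310525)
  k2 = (2.825617, 4.474744)
  → (-0.123610, 2.389605)
(x_1(1.65), x_2(1.65)) ≈ (-0.1236, 2.3896)

-0.1236, 2.3896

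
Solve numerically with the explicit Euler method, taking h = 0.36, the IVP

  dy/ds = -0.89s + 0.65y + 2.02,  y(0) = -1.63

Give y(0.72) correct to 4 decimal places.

Euler: y_{n+1} = y_n + h·f(s_n, y_n).
s=0.000000, y=-1.630000: f=0.960500 → y ← -1.630000 + 0.36·0.960500 = -1.284220
s=0.360000, y=-1.284220: f=0.864857 → y ← -1.284220 + 0.36·0.864857 = -0.972871
y(0.72) ≈ -0.9729

-0.9729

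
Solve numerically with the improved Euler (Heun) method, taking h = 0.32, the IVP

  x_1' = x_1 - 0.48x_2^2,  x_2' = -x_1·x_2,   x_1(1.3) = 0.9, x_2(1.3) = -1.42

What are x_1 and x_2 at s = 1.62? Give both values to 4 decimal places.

Heun on (x_1,x_2): k1 = f(s_n, state_n); k2 = f(s_n + h, state_n + h·k1); state_{n+1} = state_n + (h/2)·(k1 + k2).
1.300000: (0.900000, -1.420000)
  k1 = (-0.067872, 1.278000)
  predictor → (0.878281, -1.011040)
  k2 = (0.387624, 0.887977)
  → (0.951160, -1.073444)
(x_1(1.62), x_2(1.62)) ≈ (0.9512, -1.0734)

0.9512, -1.0734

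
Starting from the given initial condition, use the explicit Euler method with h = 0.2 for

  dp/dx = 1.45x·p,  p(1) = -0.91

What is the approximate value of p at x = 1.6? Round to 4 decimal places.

Euler: p_{n+1} = p_n + h·f(x_n, p_n).
x=1.000000, p=-0.910000: f=-1.319500 → p ← -0.910000 + 0.2·(-1.319500) = -1.173900
x=1.200000, p=-1.173900: f=-2.042586 → p ← -1.173900 + 0.2·(-2.042586) = -1.582417
x=1.400000, p=-1.582417: f=-3.212307 → p ← -1.582417 + 0.2·(-3.212307) = -2.224879
p(1.6) ≈ -2.2249

-2.2249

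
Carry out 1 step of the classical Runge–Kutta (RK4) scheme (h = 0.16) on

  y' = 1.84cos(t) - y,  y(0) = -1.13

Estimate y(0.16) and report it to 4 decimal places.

RK4: k1 = f(t_n, y_n); k2 = f(t_n + h/2, y_n + (h/2)·k1); k3 = f(t_n + h/2, y_n + (h/2)·k2); k4 = f(t_n + h, y_n + h·k3); y_{n+1} = y_n + (h/6)·(k1 + 2k2 + 2k3 + k4).
t=0.000000, y=-1.130000:
  k1 = f(0.000000, -1.130000) = 2.970000
  k2 = f(0.080000, -0.892400) = 2.726515
  k3 = f(0.080000, -0.911879) = 2.745994
  k4 = f(0.160000, -0.690641) = 2.507139
  y ← -1.130000 + (0.16/6)·(k1 + 2k2 + 2k3 + k4) = -0.692076
y(0.16) ≈ -0.6921

-0.6921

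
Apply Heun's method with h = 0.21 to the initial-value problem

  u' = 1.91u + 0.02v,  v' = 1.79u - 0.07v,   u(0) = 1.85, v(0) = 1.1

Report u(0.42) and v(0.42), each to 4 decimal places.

4.0828, 3.1206

Heun on (u,v): k1 = f(s_n, state_n); k2 = f(s_n + h, state_n + h·k1); state_{n+1} = state_n + (h/2)·(k1 + k2).
0.000000: (1.850000, 1.100000)
  k1 = (3.555500, 3.234500)
  predictor → (2.596655, 1.779245)
  k2 = (4.995196, 4.523465)
  → (2.747823, 1.914586)
0.210000: (2.747823, 1.914586)
  k1 = (5.286634, 4.784582)
  predictor → (3.858016, 2.919349)
  k2 = (7.427198, 6.701495)
  → (4.082775, 3.120624)
(u(0.42), v(0.42)) ≈ (4.0828, 3.1206)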